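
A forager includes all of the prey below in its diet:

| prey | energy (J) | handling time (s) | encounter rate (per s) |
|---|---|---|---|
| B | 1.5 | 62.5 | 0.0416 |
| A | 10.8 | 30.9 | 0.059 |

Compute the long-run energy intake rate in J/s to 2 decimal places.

0.13 J/s

Energy encountered per unit search time: 0.0416×1.5 + 0.059×10.8 = 0.6996 J/s.
Handling time per unit search time: 0.0416×62.5 + 0.059×30.9 = 4.423.
Rate = 0.6996/(1 + 4.423) = 0.129 J/s.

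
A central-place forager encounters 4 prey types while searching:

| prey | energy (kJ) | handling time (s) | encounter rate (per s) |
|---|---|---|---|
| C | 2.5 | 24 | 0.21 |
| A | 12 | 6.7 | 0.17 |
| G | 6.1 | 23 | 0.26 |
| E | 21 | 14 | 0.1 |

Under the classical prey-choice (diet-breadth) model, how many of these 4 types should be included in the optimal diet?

2

E/h in descending order: A 1.79, E 1.5, G 0.265, C 0.104 kJ/s. The optimal diet is the largest prefix of this list for which every included type satisfies E_i/h_i > R on the types above it.
Rate on top 1: 0.9537. E: 1.5 > 0.9537 → include.
Rate on top 2: 1.17. G: 0.265 < 1.17 → exclude; stop.
Optimal diet: A, E — 2 of 4 types.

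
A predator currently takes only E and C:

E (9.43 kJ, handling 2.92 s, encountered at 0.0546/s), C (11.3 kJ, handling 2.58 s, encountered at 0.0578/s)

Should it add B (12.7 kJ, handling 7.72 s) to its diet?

Yes

On E and C alone, R = ΣλE/(1+Σλh) = 1.168/1.309 = 0.8926 kJ/s.
Profitability of B: 12.7/7.72 = 1.645 kJ/s.
Since 1.645 > R, including B increases the long-run rate.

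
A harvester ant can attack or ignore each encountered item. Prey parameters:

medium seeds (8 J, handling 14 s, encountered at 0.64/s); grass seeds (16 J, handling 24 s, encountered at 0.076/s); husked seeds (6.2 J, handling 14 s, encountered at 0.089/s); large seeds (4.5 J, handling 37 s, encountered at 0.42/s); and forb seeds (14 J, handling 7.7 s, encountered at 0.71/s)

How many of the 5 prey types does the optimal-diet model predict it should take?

E/h in descending order: forb seeds 1.82, grass seeds 0.667, medium seeds 0.571, husked seeds 0.443, large seeds 0.122 J/s. The optimal diet is the largest prefix of this list for which every included type satisfies E_i/h_i > R on the types above it.
Rate on top 1: 1.537. grass seeds: 0.667 < 1.537 → exclude; stop.
Optimal diet: forb seeds — 1 of 5 types.

1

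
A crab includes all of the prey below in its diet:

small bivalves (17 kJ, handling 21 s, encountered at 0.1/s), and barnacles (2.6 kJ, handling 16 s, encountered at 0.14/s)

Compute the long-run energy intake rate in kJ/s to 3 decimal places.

R = (0.1×17 + 0.14×2.6) / (1 + 0.1×21 + 0.14×16) = 2.064/5.34 = 0.3865 kJ/s.

0.387 kJ/s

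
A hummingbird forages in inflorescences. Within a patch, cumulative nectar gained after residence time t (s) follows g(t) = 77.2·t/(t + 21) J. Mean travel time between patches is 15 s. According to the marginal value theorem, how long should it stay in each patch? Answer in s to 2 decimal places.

By the marginal value theorem, leave when the instantaneous gain rate g'(t) equals the habitat-wide average g(t)/(T + t).
g'(t) = 77.2·21/(t + 21)². Setting 77.2·21/(t+21)² = 77.2t/[(t+21)(15+t)] gives 21(15+t) = t(t+21), so t² = 21×15 = 315.
t* = √315 = 17.75 s.

17.75 s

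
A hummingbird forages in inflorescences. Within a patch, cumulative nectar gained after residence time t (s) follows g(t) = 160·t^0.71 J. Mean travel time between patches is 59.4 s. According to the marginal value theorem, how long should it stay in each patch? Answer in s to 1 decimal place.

145.4 s

By the marginal value theorem, leave when the instantaneous gain rate g'(t) equals the habitat-wide average g(t)/(T + t).
g'(t) = 0.71·160·t^-0.29. Setting 0.71·160·t^-0.29 = 160·t^0.71/(59.4+t) gives 0.71(59.4+t) = t, so 0.29·t = 0.71×59.4.
t* = 0.71×59.4/0.29 = 145.4 s.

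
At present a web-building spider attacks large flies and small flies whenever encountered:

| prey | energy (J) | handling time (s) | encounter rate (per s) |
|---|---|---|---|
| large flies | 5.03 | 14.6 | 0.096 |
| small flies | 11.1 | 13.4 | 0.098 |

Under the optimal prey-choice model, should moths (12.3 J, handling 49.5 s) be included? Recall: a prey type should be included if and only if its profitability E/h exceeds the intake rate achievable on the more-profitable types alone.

Current rate: (0.096×5.03 + 0.098×11.1)/(1 + 0.096×14.6 + 0.098×13.4) = 0.4228 J/s.
Profitability of moths: 12.3/49.5 = 0.2485 J/s.
Since 0.2485 < R, time spent handling moths is better spent searching.

No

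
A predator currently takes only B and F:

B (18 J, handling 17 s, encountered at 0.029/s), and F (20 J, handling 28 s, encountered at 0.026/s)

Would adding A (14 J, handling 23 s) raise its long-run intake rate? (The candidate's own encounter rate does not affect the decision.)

Yes

On B and F alone, R = ΣλE/(1+Σλh) = 1.042/2.221 = 0.4692 J/s.
A: E/h = 14/23 = 0.6087 J/s.
0.6087 > 0.4692, so adding A raises the average — include it.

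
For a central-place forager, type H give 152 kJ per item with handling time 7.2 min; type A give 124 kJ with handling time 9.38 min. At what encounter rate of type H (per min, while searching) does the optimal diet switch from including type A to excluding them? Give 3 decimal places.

The zero-one rule: include type A iff E₂/h₂ > λE₁/(1+λh₁). Equality gives the switch point.
λE₁h₂ = E₂ + λE₂h₁ ⇒ λ = E₂/(E₁h₂ − E₂h₁) = 124/(1426 − 892.8) = 0.2327 per min.

0.233 per min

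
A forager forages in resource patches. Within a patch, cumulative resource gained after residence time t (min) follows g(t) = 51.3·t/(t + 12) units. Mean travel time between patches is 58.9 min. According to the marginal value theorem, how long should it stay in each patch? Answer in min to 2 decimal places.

26.59 min

By the marginal value theorem, leave when the instantaneous gain rate g'(t) equals the habitat-wide average g(t)/(T + t).
g'(t) = 51.3·12/(t + 12)². Setting 51.3·12/(t+12)² = 51.3t/[(t+12)(58.9+t)] gives 12(58.9+t) = t(t+12), so t² = 12×58.9 = 706.8.
t* = √706.8 = 26.59 min.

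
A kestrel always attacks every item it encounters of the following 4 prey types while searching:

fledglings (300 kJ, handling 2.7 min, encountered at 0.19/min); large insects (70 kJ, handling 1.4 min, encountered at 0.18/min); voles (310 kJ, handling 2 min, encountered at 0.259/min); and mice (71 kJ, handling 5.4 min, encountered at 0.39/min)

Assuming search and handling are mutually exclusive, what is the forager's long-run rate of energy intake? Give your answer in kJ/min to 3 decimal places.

40.460 kJ/min

R = (0.19×300 + 0.18×70 + 0.259×310 + 0.39×71) / (1 + 0.19×2.7 + 0.18×1.4 + 0.259×2 + 0.39×5.4) = 177.6/4.389 = 40.46 kJ/min.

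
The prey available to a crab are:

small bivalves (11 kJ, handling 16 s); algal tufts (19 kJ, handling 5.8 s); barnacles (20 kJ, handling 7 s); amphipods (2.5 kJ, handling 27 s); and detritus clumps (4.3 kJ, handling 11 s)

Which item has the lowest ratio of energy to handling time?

In descending order of E/h:
algal tufts: 19/5.8 = 3.28 kJ/s
barnacles: 20/7 = 2.86 kJ/s
small bivalves: 11/16 = 0.688 kJ/s
detritus clumps: 4.3/11 = 0.391 kJ/s
amphipods: 2.5/27 = 0.0926 kJ/s

amphipods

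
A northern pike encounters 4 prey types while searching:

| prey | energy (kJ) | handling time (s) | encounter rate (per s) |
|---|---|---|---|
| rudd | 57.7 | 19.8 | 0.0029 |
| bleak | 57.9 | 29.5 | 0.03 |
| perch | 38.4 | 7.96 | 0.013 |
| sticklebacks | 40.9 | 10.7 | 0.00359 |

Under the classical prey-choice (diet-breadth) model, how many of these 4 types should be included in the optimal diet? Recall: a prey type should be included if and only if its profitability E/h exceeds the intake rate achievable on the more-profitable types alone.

4

E/h in descending order: perch 4.82, sticklebacks 3.82, rudd 2.91, bleak 1.96 kJ/s. The optimal diet is the largest prefix of this list for which every included type satisfies E_i/h_i > R on the types above it.
Rate on top 1: 0.4524. sticklebacks: 3.82 > 0.4524 → include.
Rate on top 2: 0.5658. rudd: 2.91 > 0.5658 → include.
Rate on top 3: 0.6782. bleak: 1.96 > 0.6782 → include.
Optimal diet: perch, sticklebacks, rudd, bleak — 4 of 4 types.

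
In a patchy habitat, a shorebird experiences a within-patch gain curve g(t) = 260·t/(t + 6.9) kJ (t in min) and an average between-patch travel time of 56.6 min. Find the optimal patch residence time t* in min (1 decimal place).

19.8 min

By the marginal value theorem, leave when the instantaneous gain rate g'(t) equals the habitat-wide average g(t)/(T + t).
g'(t) = 260·6.9/(t + 6.9)². Setting 260·6.9/(t+6.9)² = 260t/[(t+6.9)(56.6+t)] gives 6.9(56.6+t) = t(t+6.9), so t² = 6.9×56.6 = 390.5.
t* = √390.5 = 19.76 min.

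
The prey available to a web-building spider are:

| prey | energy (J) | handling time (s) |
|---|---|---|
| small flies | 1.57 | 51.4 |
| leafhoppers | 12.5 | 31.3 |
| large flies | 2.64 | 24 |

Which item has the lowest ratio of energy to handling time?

small flies

Profitability E/h (J/s): small flies = 1.57/51.4 = 0.0305, leafhoppers = 12.5/31.3 = 0.399, large flies = 2.64/24 = 0.11.
Ranked: leafhoppers > large flies > small flies.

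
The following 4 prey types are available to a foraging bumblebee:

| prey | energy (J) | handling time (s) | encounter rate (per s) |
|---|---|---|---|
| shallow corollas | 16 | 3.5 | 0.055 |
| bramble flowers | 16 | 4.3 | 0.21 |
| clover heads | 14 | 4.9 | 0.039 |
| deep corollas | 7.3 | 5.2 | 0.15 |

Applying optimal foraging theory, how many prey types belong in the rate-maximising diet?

E/h in descending order: shallow corollas 4.57, bramble flowers 3.72, clover heads 2.86, deep corollas 1.4 J/s. The optimal diet is the largest prefix of this list for which every included type satisfies E_i/h_i > R on the types above it.
Rate on top 1: 0.7379. bramble flowers: 3.72 > 0.7379 → include.
Rate on top 2: 2.023. clover heads: 2.86 > 2.023 → include.
Rate on top 3: 2.093. deep corollas: 1.4 < 2.093 → exclude; stop.
Optimal diet: shallow corollas, bramble flowers, clover heads — 3 of 4 types.

3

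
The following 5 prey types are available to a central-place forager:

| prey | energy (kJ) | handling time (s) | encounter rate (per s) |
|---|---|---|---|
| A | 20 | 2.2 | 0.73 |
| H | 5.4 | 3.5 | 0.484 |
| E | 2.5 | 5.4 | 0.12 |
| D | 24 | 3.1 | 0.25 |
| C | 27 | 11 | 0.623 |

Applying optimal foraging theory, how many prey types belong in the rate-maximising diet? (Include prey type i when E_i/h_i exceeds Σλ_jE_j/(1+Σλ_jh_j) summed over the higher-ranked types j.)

Profitabilities (E/h, kJ/s): A 9.09, D 7.74, C 2.45, H 1.54, E 0.463. Add prey in this order while the next type's profitability exceeds the intake rate on those already taken.
Rate on top 1: 5.602. D: 7.74 > 5.602 → include.
Rate on top 2: 6.093. C: 2.45 < 6.093 → exclude; stop.
Optimal diet: A, D — 2 of 5 types.

2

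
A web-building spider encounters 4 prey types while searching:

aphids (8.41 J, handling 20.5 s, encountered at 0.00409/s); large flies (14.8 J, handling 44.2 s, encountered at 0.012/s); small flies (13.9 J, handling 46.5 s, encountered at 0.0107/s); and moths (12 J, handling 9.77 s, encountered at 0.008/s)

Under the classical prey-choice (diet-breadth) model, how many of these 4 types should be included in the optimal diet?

4

Profitabilities (E/h, J/s): moths 1.23, aphids 0.41, large flies 0.335, small flies 0.299. Add prey in this order while the next type's profitability exceeds the intake rate on those already taken.
Rate on top 1: 0.08904. aphids: 0.41 > 0.08904 → include.
Rate on top 2: 0.1122. large flies: 0.335 > 0.1122 → include.
Rate on top 3: 0.182. small flies: 0.299 > 0.182 → include.
Optimal diet: moths, aphids, large flies, small flies — 4 of 4 types.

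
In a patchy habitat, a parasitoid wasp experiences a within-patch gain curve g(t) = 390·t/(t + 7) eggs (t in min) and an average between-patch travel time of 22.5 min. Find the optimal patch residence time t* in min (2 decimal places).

Maximise g(t)/(T+t): set derivative to zero → g'(t)(T+t) = g(t).
g'(t) = 390·7/(t + 7)². Setting 390·7/(t+7)² = 390t/[(t+7)(22.5+t)] gives 7(22.5+t) = t(t+7), so t² = 7×22.5 = 157.5.
t* = √157.5 = 12.55 min.

12.55 min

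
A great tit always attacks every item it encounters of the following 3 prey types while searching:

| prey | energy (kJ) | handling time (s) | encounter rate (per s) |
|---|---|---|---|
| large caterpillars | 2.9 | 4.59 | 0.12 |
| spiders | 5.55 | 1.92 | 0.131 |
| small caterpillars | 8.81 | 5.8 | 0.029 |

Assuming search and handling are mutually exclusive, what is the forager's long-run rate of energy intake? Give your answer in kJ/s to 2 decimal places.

0.68 kJ/s

Energy encountered per unit search time: 0.12×2.9 + 0.131×5.55 + 0.029×8.81 = 1.331 kJ/s.
Handling time per unit search time: 0.12×4.59 + 0.131×1.92 + 0.029×5.8 = 0.9705.
Rate = 1.331/(1 + 0.9705) = 0.6752 kJ/s.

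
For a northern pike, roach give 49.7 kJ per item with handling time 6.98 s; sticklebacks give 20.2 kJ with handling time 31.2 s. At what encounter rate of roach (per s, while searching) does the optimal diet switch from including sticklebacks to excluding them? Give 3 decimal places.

0.014 per s

At the threshold, the rate on roach alone equals the profitability of sticklebacks: λ·49.7/(1 + λ·6.98) = 20.2/31.2 = 0.6474.
Rearranging, λ(49.7 − 0.6474×6.98) = 0.6474, so λ = 0.6474/45.18 = 0.01433 per s.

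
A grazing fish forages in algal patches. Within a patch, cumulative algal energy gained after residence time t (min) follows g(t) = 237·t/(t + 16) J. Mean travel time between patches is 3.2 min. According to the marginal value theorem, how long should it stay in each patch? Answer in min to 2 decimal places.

Optimal t* satisfies g'(t*) = g(t*)/(T + t*).
g'(t) = 237·16/(t + 16)². Setting 237·16/(t+16)² = 237t/[(t+16)(3.2+t)] gives 16(3.2+t) = t(t+16), so t² = 16×3.2 = 51.2.
t* = √51.2 = 7.155 min.

7.16 min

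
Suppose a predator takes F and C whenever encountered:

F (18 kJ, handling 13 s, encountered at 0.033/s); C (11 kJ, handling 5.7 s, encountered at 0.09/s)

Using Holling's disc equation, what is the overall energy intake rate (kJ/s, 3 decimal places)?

0.816 kJ/s

R = Σλ_iE_i / (1 + Σλ_ih_i)
Numerator: 0.033×18 + 0.09×11 = 1.584
Denominator: 1 + 0.033×13 + 0.09×5.7 = 1.942
R = 1.584/1.942 = 0.8157 kJ/s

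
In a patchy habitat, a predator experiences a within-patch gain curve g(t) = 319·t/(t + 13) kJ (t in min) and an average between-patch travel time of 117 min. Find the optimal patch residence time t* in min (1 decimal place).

39.0 min

Optimal t* satisfies g'(t*) = g(t*)/(T + t*).
g'(t) = 319·13/(t + 13)². Setting 319·13/(t+13)² = 319t/[(t+13)(117+t)] gives 13(117+t) = t(t+13), so t² = 13×117 = 1521.
t* = √1521 = 39 min.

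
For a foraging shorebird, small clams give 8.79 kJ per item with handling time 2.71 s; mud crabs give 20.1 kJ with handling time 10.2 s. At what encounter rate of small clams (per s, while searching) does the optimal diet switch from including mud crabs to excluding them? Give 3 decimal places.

0.571 per s

Drop mud crabs once their profitability E₂/h₂ falls below the rate achievable on small clams alone: E₂/h₂ = λE₁/(1 + λh₁).
Solve for λ: λE₁h₂ = E₂(1 + λh₁) → λ(E₁h₂ − E₂h₁) = E₂ → λ = E₂/(E₁h₂ − E₂h₁).
λ = 20.1/(8.79×10.2 − 20.1×2.71) = 20.1/35.19 = 0.5712 per s.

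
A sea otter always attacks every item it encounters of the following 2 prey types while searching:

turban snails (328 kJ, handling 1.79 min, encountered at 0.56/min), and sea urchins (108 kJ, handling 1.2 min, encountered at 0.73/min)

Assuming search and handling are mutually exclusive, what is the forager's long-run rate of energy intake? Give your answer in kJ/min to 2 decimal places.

Energy encountered per unit search time: 0.56×328 + 0.73×108 = 262.5 kJ/min.
Handling time per unit search time: 0.56×1.79 + 0.73×1.2 = 1.878.
Rate = 262.5/(1 + 1.878) = 91.2 kJ/min.

91.20 kJ/min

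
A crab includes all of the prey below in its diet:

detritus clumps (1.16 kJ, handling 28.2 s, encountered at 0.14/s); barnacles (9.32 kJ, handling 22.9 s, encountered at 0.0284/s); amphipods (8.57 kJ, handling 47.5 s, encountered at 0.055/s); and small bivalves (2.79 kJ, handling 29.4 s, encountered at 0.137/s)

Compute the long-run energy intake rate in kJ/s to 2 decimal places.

R = (0.14×1.16 + 0.0284×9.32 + 0.055×8.57 + 0.137×2.79) / (1 + 0.14×28.2 + 0.0284×22.9 + 0.055×47.5 + 0.137×29.4) = 1.281/12.24 = 0.1046 kJ/s.

0.10 kJ/s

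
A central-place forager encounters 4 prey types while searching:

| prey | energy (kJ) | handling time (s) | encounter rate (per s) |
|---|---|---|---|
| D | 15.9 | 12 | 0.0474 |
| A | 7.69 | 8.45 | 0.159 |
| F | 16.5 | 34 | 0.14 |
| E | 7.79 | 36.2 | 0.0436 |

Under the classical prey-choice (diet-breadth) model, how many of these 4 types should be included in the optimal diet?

E/h in descending order: D 1.32, A 0.91, F 0.485, E 0.215 kJ/s. The optimal diet is the largest prefix of this list for which every included type satisfies E_i/h_i > R on the types above it.
Rate on top 1: 0.4804. A: 0.91 > 0.4804 → include.
Rate on top 2: 0.6786. F: 0.485 < 0.6786 → exclude; stop.
Optimal diet: D, A — 2 of 4 types.

2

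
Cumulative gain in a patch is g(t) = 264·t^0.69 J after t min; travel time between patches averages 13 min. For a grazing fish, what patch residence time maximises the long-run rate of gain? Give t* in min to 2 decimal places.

28.94 min

Maximise g(t)/(T+t): set derivative to zero → g'(t)(T+t) = g(t).
g'(t) = 0.69·264·t^-0.31. Setting 0.69·264·t^-0.31 = 264·t^0.69/(13+t) gives 0.69(13+t) = t, so 0.31·t = 0.69×13.
t* = 0.69×13/0.31 = 28.94 min.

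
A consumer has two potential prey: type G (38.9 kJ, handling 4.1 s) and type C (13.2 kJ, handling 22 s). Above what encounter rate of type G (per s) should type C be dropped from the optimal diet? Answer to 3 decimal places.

The zero-one rule: include type C iff E₂/h₂ > λE₁/(1+λh₁). Equality gives the switch point.
λE₁h₂ = E₂ + λE₂h₁ ⇒ λ = E₂/(E₁h₂ − E₂h₁) = 13.2/(855.8 − 54.12) = 0.01647 per s.

0.016 per s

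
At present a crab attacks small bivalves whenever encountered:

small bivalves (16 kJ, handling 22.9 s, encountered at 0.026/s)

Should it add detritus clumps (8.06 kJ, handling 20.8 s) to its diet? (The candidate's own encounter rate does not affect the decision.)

Yes

On small bivalves alone, R = ΣλE/(1+Σλh) = 0.416/1.595 = 0.2607 kJ/s.
detritus clumps: E/h = 8.06/20.8 = 0.3875 kJ/s.
Since 0.3875 > R, including detritus clumps increases the long-run rate.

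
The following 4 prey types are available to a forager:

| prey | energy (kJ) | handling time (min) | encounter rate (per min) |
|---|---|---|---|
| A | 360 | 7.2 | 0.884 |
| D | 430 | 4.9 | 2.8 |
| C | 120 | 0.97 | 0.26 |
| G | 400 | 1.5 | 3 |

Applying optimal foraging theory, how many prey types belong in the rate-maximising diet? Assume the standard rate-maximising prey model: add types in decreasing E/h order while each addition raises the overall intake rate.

E/h in descending order: G 267, C 124, D 87.8, A 50 kJ/min. The optimal diet is the largest prefix of this list for which every included type satisfies E_i/h_i > R on the types above it.
Rate on top 1: 218.2. C: 124 < 218.2 → exclude; stop.
Optimal diet: G — 1 of 4 types.

1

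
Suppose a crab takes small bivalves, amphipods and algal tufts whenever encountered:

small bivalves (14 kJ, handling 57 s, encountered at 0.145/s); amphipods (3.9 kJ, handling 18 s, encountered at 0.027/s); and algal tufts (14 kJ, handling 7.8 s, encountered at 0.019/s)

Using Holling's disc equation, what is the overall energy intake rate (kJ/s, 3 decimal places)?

R = (0.145×14 + 0.027×3.9 + 0.019×14) / (1 + 0.145×57 + 0.027×18 + 0.019×7.8) = 2.401/9.899 = 0.2426 kJ/s.

0.243 kJ/s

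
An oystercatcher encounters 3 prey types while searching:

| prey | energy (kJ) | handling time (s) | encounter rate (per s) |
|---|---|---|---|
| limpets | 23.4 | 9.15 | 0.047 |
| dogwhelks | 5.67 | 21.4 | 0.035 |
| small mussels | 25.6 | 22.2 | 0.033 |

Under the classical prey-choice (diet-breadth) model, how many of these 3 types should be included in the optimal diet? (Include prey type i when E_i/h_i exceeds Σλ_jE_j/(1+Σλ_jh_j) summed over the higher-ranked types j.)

2

Profitabilities (E/h, kJ/s): limpets 2.56, small mussels 1.15, dogwhelks 0.265. Add prey in this order while the next type's profitability exceeds the intake rate on those already taken.
Rate on top 1: 0.7691. small mussels: 1.15 > 0.7691 → include.
Rate on top 2: 0.8992. dogwhelks: 0.265 < 0.8992 → exclude; stop.
Optimal diet: limpets, small mussels — 2 of 3 types.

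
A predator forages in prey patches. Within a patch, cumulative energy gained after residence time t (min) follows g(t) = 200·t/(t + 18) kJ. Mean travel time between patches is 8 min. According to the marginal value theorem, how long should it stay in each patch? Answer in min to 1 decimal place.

By the marginal value theorem, leave when the instantaneous gain rate g'(t) equals the habitat-wide average g(t)/(T + t).
g'(t) = 200·18/(t + 18)². Setting 200·18/(t+18)² = 200t/[(t+18)(8+t)] gives 18(8+t) = t(t+18), so t² = 18×8 = 144.
t* = √144 = 12 min.

12.0 min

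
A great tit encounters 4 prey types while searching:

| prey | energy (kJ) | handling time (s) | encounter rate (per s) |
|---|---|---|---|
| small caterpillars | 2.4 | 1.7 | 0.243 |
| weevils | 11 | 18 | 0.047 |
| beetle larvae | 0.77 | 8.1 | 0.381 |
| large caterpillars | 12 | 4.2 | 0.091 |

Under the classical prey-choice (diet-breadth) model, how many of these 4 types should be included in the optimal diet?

E/h in descending order: large caterpillars 2.86, small caterpillars 1.41, weevils 0.611, beetle larvae 0.0951 kJ/s. The optimal diet is the largest prefix of this list for which every included type satisfies E_i/h_i > R on the types above it.
Rate on top 1: 0.79. small caterpillars: 1.41 > 0.79 → include.
Rate on top 2: 0.9331. weevils: 0.611 < 0.9331 → exclude; stop.
Optimal diet: large caterpillars, small caterpillars — 2 of 4 types.

2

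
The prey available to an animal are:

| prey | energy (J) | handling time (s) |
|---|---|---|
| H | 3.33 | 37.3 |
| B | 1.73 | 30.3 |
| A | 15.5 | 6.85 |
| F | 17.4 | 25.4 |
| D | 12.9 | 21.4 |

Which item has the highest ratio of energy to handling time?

In descending order of E/h:
A: 15.5/6.85 = 2.26 J/s
F: 17.4/25.4 = 0.685 J/s
D: 12.9/21.4 = 0.603 J/s
H: 3.33/37.3 = 0.0893 J/s
B: 1.73/30.3 = 0.0571 J/s

A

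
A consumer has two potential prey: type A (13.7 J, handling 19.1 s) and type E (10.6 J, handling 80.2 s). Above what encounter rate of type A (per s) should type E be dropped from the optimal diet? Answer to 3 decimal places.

0.012 per s

The zero-one rule: include type E iff E₂/h₂ > λE₁/(1+λh₁). Equality gives the switch point.
λE₁h₂ = E₂ + λE₂h₁ ⇒ λ = E₂/(E₁h₂ − E₂h₁) = 10.6/(1099 − 202.5) = 0.01183 per s.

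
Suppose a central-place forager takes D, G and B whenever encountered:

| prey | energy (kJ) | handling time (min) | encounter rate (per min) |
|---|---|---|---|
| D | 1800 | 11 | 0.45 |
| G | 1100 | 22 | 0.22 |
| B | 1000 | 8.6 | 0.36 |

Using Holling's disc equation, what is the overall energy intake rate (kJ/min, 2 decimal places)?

101.69 kJ/min

Energy encountered per unit search time: 0.45×1800 + 0.22×1100 + 0.36×1000 = 1412 kJ/min.
Handling time per unit search time: 0.45×11 + 0.22×22 + 0.36×8.6 = 12.89.
Rate = 1412/(1 + 12.89) = 101.7 kJ/min.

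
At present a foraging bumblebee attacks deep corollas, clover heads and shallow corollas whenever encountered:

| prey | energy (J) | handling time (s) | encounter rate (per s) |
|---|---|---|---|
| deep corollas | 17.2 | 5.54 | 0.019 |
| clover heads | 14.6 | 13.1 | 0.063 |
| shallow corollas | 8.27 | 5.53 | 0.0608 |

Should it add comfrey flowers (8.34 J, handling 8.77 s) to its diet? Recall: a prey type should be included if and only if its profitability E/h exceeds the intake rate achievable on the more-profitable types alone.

On deep corollas, clover heads and shallow corollas alone, R = ΣλE/(1+Σλh) = 1.749/2.267 = 0.7718 J/s.
comfrey flowers: E/h = 8.34/8.77 = 0.951 J/s.
Since 0.951 > R, including comfrey flowers increases the long-run rate.

Yes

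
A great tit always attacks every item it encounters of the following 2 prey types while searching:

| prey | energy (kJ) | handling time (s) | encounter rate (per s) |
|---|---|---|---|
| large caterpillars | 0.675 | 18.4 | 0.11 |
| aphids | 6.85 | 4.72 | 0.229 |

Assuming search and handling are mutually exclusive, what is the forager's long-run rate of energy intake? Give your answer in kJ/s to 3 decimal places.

R = Σλ_iE_i / (1 + Σλ_ih_i)
Numerator: 0.11×0.675 + 0.229×6.85 = 1.643
Denominator: 1 + 0.11×18.4 + 0.229×4.72 = 4.105
R = 1.643/4.105 = 0.4002 kJ/s

0.400 kJ/s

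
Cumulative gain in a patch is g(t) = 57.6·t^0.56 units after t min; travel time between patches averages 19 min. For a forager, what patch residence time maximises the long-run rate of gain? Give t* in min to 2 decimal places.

Maximise g(t)/(T+t): set derivative to zero → g'(t)(T+t) = g(t).
g'(t) = 0.56·57.6·t^-0.44. Setting 0.56·57.6·t^-0.44 = 57.6·t^0.56/(19+t) gives 0.56(19+t) = t, so 0.44·t = 0.56×19.
t* = 0.56×19/0.44 = 24.18 min.

24.18 min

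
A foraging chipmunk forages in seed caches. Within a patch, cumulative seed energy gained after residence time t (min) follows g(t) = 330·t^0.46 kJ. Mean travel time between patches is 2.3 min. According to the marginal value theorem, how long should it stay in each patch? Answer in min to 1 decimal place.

Maximise g(t)/(T+t): set derivative to zero → g'(t)(T+t) = g(t).
g'(t) = 0.46·330·t^-0.54. Setting 0.46·330·t^-0.54 = 330·t^0.46/(2.3+t) gives 0.46(2.3+t) = t, so 0.54·t = 0.46×2.3.
t* = 0.46×2.3/0.54 = 1.959 min.

2.0 min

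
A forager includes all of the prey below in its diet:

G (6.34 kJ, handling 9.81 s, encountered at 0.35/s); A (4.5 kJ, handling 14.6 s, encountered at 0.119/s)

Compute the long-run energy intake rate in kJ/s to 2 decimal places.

0.45 kJ/s

Energy encountered per unit search time: 0.35×6.34 + 0.119×4.5 = 2.754 kJ/s.
Handling time per unit search time: 0.35×9.81 + 0.119×14.6 = 5.171.
Rate = 2.754/(1 + 5.171) = 0.4464 kJ/s.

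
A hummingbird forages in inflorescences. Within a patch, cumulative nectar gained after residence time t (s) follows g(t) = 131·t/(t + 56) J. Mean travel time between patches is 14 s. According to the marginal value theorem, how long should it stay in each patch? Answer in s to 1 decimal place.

28.0 s

Optimal t* satisfies g'(t*) = g(t*)/(T + t*).
g'(t) = 131·56/(t + 56)². Setting 131·56/(t+56)² = 131t/[(t+56)(14+t)] gives 56(14+t) = t(t+56), so t² = 56×14 = 784.
t* = √784 = 28 s.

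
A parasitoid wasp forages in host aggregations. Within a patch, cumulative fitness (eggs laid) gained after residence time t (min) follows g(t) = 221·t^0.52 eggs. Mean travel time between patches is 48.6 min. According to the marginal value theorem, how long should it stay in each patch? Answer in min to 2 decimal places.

52.65 min

Maximise g(t)/(T+t): set derivative to zero → g'(t)(T+t) = g(t).
g'(t) = 0.52·221·t^-0.48. Setting 0.52·221·t^-0.48 = 221·t^0.52/(48.6+t) gives 0.52(48.6+t) = t, so 0.48·t = 0.52×48.6.
t* = 0.52×48.6/0.48 = 52.65 min.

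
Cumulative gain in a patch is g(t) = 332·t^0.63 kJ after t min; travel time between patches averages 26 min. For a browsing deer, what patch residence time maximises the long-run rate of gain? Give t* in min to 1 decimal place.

44.3 min

Optimal t* satisfies g'(t*) = g(t*)/(T + t*).
g'(t) = 0.63·332·t^-0.37. Setting 0.63·332·t^-0.37 = 332·t^0.63/(26+t) gives 0.63(26+t) = t, so 0.37·t = 0.63×26.
t* = 0.63×26/0.37 = 44.27 min.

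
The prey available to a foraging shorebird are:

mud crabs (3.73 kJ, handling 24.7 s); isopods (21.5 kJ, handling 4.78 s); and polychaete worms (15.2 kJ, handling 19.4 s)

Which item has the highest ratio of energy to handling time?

isopods

Profitability E/h (kJ/s): mud crabs = 3.73/24.7 = 0.151, isopods = 21.5/4.78 = 4.5, polychaete worms = 15.2/19.4 = 0.784.
Ranked: isopods > polychaete worms > mud crabs.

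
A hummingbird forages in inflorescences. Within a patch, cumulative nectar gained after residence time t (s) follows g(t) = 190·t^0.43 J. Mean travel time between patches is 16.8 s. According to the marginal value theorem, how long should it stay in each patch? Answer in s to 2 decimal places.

Optimal t* satisfies g'(t*) = g(t*)/(T + t*).
g'(t) = 0.43·190·t^-0.57. Setting 0.43·190·t^-0.57 = 190·t^0.43/(16.8+t) gives 0.43(16.8+t) = t, so 0.57·t = 0.43×16.8.
t* = 0.43×16.8/0.57 = 12.67 s.

12.67 s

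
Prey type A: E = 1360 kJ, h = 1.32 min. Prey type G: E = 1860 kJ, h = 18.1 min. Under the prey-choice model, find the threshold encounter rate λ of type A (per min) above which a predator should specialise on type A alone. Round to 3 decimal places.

The zero-one rule: include type G iff E₂/h₂ > λE₁/(1+λh₁). Equality gives the switch point.
λE₁h₂ = E₂ + λE₂h₁ ⇒ λ = E₂/(E₁h₂ − E₂h₁) = 1860/(2.462e+04 − 2455) = 0.08393 per min.

0.084 per min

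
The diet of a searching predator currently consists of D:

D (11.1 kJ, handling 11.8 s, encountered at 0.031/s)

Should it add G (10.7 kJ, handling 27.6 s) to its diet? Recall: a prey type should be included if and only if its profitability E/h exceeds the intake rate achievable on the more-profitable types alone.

Yes

On D alone, R = ΣλE/(1+Σλh) = 0.3441/1.366 = 0.2519 kJ/s.
G: E/h = 10.7/27.6 = 0.3877 kJ/s.
Since 0.3877 > R, including G increases the long-run rate.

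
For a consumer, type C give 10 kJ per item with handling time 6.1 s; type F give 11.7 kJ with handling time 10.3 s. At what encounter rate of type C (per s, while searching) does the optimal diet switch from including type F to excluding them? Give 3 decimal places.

The zero-one rule: include type F iff E₂/h₂ > λE₁/(1+λh₁). Equality gives the switch point.
λE₁h₂ = E₂ + λE₂h₁ ⇒ λ = E₂/(E₁h₂ − E₂h₁) = 11.7/(103 − 71.37) = 0.3699 per s.

0.370 per s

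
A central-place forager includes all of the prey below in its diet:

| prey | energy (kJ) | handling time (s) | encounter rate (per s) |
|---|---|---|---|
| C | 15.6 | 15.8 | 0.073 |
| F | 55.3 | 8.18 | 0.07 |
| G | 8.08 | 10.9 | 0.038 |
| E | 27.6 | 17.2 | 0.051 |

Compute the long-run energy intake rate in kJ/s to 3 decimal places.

R = (0.073×15.6 + 0.07×55.3 + 0.038×8.08 + 0.051×27.6) / (1 + 0.073×15.8 + 0.07×8.18 + 0.038×10.9 + 0.051×17.2) = 6.724/4.017 = 1.674 kJ/s.

1.674 kJ/s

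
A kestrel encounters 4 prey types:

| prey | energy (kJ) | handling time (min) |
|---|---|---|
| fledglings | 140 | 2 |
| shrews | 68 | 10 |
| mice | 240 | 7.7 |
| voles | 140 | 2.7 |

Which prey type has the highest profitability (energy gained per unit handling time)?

In descending order of E/h:
fledglings: 140/2 = 70 kJ/min
voles: 140/2.7 = 51.9 kJ/min
mice: 240/7.7 = 31.2 kJ/min
shrews: 68/10 = 6.8 kJ/min

fledglings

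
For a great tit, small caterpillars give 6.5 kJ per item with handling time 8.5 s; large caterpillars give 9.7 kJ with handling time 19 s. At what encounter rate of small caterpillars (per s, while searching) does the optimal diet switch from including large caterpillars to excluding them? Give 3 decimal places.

0.236 per s

At the threshold, the rate on small caterpillars alone equals the profitability of large caterpillars: λ·6.5/(1 + λ·8.5) = 9.7/19 = 0.5105.
Rearranging, λ(6.5 − 0.5105×8.5) = 0.5105, so λ = 0.5105/2.161 = 0.2363 per s.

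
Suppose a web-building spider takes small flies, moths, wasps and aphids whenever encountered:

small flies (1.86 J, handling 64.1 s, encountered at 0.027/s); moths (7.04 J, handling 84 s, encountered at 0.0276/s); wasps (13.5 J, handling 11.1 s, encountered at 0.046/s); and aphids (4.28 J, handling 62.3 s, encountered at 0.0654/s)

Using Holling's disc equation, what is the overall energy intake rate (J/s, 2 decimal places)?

Energy encountered per unit search time: 0.027×1.86 + 0.0276×7.04 + 0.046×13.5 + 0.0654×4.28 = 1.145 J/s.
Handling time per unit search time: 0.027×64.1 + 0.0276×84 + 0.046×11.1 + 0.0654×62.3 = 8.634.
Rate = 1.145/(1 + 8.634) = 0.1189 J/s.

0.12 J/s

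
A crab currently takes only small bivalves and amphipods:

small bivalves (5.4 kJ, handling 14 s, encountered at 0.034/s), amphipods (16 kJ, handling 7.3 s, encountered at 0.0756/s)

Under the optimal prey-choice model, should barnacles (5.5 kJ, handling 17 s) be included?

On small bivalves and amphipods alone, R = ΣλE/(1+Σλh) = 1.393/2.028 = 0.687 kJ/s.
barnacles: E/h = 5.5/17 = 0.3235 kJ/s.
Since 0.3235 < R, time spent handling barnacles is better spent searching.

No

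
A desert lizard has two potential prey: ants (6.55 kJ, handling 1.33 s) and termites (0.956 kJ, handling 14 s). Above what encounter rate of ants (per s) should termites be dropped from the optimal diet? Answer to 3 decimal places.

The zero-one rule: include termites iff E₂/h₂ > λE₁/(1+λh₁). Equality gives the switch point.
λE₁h₂ = E₂ + λE₂h₁ ⇒ λ = E₂/(E₁h₂ − E₂h₁) = 0.956/(91.7 − 1.271) = 0.01057 per s.

0.011 per s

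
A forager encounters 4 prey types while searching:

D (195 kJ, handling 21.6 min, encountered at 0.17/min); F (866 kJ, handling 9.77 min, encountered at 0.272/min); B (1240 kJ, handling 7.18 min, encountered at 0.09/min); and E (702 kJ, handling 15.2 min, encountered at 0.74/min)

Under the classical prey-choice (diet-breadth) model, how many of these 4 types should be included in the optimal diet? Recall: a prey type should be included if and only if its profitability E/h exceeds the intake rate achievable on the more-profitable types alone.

2

Profitabilities (E/h, kJ/min): B 173, F 88.6, E 46.2, D 9.03. Add prey in this order while the next type's profitability exceeds the intake rate on those already taken.
Rate on top 1: 67.79. F: 88.6 > 67.79 → include.
Rate on top 2: 80.66. E: 46.2 < 80.66 → exclude; stop.
Optimal diet: B, F — 2 of 4 types.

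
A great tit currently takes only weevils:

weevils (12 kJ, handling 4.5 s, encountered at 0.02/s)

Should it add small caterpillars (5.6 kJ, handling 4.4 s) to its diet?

Intake rate on the current diet: R = (0.02×12) / (1 + 0.02×4.5) = 0.24/1.09 = 0.2202 kJ/s.
Profitability of small caterpillars: 5.6/4.4 = 1.273 kJ/s.
Since 1.273 > R, including small caterpillars increases the long-run rate.

Yes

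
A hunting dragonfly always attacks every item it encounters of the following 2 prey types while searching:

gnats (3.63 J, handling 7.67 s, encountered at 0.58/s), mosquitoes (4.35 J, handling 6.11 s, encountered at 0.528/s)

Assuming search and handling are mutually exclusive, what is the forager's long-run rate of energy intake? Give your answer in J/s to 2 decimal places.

0.51 J/s

R = Σλ_iE_i / (1 + Σλ_ih_i)
Numerator: 0.58×3.63 + 0.528×4.35 = 4.402
Denominator: 1 + 0.58×7.67 + 0.528×6.11 = 8.675
R = 4.402/8.675 = 0.5075 J/s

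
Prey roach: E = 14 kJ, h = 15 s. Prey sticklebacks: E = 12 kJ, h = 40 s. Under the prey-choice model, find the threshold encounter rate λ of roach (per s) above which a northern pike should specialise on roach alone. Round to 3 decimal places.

Drop sticklebacks once their profitability E₂/h₂ falls below the rate achievable on roach alone: E₂/h₂ = λE₁/(1 + λh₁).
Solve for λ: λE₁h₂ = E₂(1 + λh₁) → λ(E₁h₂ − E₂h₁) = E₂ → λ = E₂/(E₁h₂ − E₂h₁).
λ = 12/(14×40 − 12×15) = 12/380 = 0.03158 per s.

0.032 per s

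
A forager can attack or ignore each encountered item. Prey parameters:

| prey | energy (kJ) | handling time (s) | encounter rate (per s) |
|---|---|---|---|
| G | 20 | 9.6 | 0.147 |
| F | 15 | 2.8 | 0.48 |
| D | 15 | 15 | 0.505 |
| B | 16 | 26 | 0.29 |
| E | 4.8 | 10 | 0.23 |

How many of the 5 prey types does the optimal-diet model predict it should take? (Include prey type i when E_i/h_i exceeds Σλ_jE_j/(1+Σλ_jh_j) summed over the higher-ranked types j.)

Profitabilities (E/h, kJ/s): F 5.36, G 2.08, D 1, B 0.615, E 0.48. Add prey in this order while the next type's profitability exceeds the intake rate on those already taken.
Rate on top 1: 3.072. G: 2.08 < 3.072 → exclude; stop.
Optimal diet: F — 1 of 5 types.

1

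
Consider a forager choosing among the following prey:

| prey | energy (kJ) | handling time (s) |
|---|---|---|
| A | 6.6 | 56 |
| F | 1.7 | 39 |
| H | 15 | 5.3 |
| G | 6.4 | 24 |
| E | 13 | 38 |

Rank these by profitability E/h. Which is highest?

Profitability E/h (kJ/s): A = 6.6/56 = 0.118, F = 1.7/39 = 0.0436, H = 15/5.3 = 2.83, G = 6.4/24 = 0.267, E = 13/38 = 0.342.
Ranked: H > E > G > A > F.

H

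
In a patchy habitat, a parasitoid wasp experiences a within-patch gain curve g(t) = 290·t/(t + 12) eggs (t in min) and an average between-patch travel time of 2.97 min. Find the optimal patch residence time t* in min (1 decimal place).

6.0 min

Optimal t* satisfies g'(t*) = g(t*)/(T + t*).
g'(t) = 290·12/(t + 12)². Setting 290·12/(t+12)² = 290t/[(t+12)(2.97+t)] gives 12(2.97+t) = t(t+12), so t² = 12×2.97 = 35.64.
t* = √35.64 = 5.97 min.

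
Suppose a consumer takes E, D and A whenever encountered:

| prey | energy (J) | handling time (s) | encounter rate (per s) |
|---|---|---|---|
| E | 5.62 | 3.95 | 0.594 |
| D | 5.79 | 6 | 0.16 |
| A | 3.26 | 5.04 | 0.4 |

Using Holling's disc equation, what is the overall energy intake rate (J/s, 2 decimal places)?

Energy encountered per unit search time: 0.594×5.62 + 0.16×5.79 + 0.4×3.26 = 5.569 J/s.
Handling time per unit search time: 0.594×3.95 + 0.16×6 + 0.4×5.04 = 5.322.
Rate = 5.569/(1 + 5.322) = 0.8808 J/s.

0.88 J/s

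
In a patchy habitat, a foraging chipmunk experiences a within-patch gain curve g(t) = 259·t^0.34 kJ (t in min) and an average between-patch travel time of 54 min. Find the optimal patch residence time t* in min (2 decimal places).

27.82 min

By the marginal value theorem, leave when the instantaneous gain rate g'(t) equals the habitat-wide average g(t)/(T + t).
g'(t) = 0.34·259·t^-0.66. Setting 0.34·259·t^-0.66 = 259·t^0.34/(54+t) gives 0.34(54+t) = t, so 0.66·t = 0.34×54.
t* = 0.34×54/0.66 = 27.82 min.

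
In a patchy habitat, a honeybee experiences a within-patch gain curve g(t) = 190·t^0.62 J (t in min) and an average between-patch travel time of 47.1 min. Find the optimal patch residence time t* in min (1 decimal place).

Maximise g(t)/(T+t): set derivative to zero → g'(t)(T+t) = g(t).
g'(t) = 0.62·190·t^-0.38. Setting 0.62·190·t^-0.38 = 190·t^0.62/(47.1+t) gives 0.62(47.1+t) = t, so 0.38·t = 0.62×47.1.
t* = 0.62×47.1/0.38 = 76.85 min.

76.8 min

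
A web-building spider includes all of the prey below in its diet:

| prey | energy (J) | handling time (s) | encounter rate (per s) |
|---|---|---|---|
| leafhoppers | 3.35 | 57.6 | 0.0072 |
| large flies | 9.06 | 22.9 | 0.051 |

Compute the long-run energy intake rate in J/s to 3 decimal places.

0.188 J/s

R = (0.0072×3.35 + 0.051×9.06) / (1 + 0.0072×57.6 + 0.051×22.9) = 0.4862/2.583 = 0.1883 J/s.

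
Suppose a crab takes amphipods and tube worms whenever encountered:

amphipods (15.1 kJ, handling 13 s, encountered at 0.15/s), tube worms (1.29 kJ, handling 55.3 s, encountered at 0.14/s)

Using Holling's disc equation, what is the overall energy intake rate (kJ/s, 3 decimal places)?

0.229 kJ/s

Energy encountered per unit search time: 0.15×15.1 + 0.14×1.29 = 2.446 kJ/s.
Handling time per unit search time: 0.15×13 + 0.14×55.3 = 9.692.
Rate = 2.446/(1 + 9.692) = 0.2287 kJ/s.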